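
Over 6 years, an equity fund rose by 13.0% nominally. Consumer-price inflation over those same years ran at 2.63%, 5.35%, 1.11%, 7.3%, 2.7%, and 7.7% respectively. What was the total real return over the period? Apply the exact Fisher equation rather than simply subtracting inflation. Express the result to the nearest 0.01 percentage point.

Cumulative inflation factor: 1.0263 × 1.0535 × 1.0111 × 1.073 × 1.027 × 1.077 ≈ 1.29744.
Nominal growth factor: 1.13000. Real growth factor = 1.13000 / 1.29744 ≈ 0.87094.
Total real return ≈ -12.9057%.

-12.91%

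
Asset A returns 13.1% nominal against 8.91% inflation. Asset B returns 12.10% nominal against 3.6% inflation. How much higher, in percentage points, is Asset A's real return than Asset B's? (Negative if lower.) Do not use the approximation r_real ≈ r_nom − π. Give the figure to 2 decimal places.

-4.36

Asset A real return: 1.131/1.0891 − 1 = 3.847%.
Asset B real return: 1.1210/1.036 − 1 = 8.205%.
Difference: 3.847 − 8.205 = -4.358 pp.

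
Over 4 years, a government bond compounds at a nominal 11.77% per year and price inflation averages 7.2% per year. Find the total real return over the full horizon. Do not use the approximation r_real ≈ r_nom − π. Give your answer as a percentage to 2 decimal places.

The annual real rate is (1+11.77%)/(1+7.2%) − 1 = 4.2631%.
Compounded over 4 years: (1 + 0.042631)^4 − 1 ≈ 0.18174.

18.17%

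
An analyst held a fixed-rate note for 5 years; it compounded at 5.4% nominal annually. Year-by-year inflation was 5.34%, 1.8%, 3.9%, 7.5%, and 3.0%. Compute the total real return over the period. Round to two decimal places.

5.44%

Cumulative inflation factor: 1.0534 × 1.018 × 1.039 × 1.075 × 1.030 ≈ 1.23368.
Nominal growth factor: 1.30078. Real growth factor = 1.30078 / 1.23368 ≈ 1.05439.
Total real return ≈ 5.4389%.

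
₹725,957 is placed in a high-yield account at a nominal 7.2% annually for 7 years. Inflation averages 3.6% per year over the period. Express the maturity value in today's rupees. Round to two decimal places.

₹922,053.47

Nominal value at maturity: ₹725,957 × (1 + 7.2%)^7 ≈ ₹1,181,066.62.
Price-level factor over 7 years: (1 + 3.6%)^7 ≈ 1.2809090317.
Dividing the nominal maturity value by the price-level factor gives the value in today's money.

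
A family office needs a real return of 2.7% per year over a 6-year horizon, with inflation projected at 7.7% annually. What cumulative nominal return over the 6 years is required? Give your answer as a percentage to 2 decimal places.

83.11%

Required annual nominal rate: (1+2.7%)(1+7.7%) − 1 = 10.6079%.
Cumulative over 6 years: (1 + 0.106079)^6 − 1 ≈ 0.83112.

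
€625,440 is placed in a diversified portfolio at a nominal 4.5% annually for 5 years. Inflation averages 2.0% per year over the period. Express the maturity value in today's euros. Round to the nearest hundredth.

Nominal value at maturity: €625,440 × (1 + 4.5%)^5 ≈ €779,412.03.
Price-level factor over 5 years: (1 + 2.0%)^5 = 1.1040808032.
The maturity value deflated by that factor is the answer in today's purchasing power.

€705,937.49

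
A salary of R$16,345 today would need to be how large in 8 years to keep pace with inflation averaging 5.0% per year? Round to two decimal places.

Cumulative price-level factor: (1+5.0%)^8 ≈ 1.4774554438.
The nominal amount required is R$16,345 scaled up by that factor.

R$24,149.01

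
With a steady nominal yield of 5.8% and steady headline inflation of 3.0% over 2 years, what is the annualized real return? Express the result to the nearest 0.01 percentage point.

With constant rates the annual real return is the same each year: (1+5.8%)/(1+3.0%) − 1 = 0.02718.

2.72%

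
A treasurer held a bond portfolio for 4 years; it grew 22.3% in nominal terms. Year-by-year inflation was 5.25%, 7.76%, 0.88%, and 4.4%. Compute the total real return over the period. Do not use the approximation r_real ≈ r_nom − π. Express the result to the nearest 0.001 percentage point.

2.386%

Cumulative inflation factor: 1.0525 × 1.0776 × 1.0088 × 1.044 ≈ 1.19450.
Nominal growth factor: 1.22300. Real growth factor = 1.22300 / 1.19450 ≈ 1.02386.
Total real return ≈ 2.3861%.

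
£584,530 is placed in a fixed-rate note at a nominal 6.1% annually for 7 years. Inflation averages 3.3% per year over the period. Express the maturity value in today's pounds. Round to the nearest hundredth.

£704,875.22

Nominal value at maturity: £584,530 × (1 + 6.1%)^7 ≈ £884,737.62.
Price-level factor over 7 years: (1 + 3.3%)^7 ≈ 1.2551691332.
Dividing the nominal maturity value by the price-level factor gives the value in today's money.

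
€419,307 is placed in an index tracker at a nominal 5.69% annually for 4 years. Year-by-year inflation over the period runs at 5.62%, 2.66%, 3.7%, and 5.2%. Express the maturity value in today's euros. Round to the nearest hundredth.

€442,309.01

Nominal value at maturity: €419,307 × (1 + 5.69%)^4 ≈ €523,199.96.
Price-level factor over 4 years: 1.0562 × 1.0266 × 1.037 × 1.052 ≈ 1.1828833513.
Dividing the nominal maturity value by the price-level factor gives the value in today's money.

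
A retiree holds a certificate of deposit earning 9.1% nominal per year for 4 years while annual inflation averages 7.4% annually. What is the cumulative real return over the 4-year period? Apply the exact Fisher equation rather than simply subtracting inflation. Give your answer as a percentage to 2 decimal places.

6.48%

The annual real rate is (1+9.1%)/(1+7.4%) − 1 = 1.5829%.
Compounded over 4 years: (1 + 0.015829)^4 − 1 ≈ 0.06483.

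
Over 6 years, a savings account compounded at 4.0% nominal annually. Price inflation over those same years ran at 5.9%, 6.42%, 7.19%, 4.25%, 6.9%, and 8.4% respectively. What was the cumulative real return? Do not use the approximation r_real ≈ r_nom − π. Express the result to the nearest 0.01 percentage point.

-13.30%

Cumulative inflation factor: 1.059 × 1.0642 × 1.0719 × 1.0425 × 1.069 × 1.084 ≈ 1.45934.
Nominal growth factor: 1.26532. Real growth factor = 1.26532 / 1.45934 ≈ 0.86705.
Total real return ≈ -13.2951%.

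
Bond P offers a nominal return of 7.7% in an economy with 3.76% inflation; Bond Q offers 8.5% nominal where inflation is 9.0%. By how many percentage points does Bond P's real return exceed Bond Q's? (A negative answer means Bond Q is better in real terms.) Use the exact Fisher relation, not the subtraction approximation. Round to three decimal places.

4.256

Bond P real return: 1.077/1.0376 − 1 = 3.7972%.
Bond Q real return: 1.085/1.090 − 1 = -0.4587%.
Difference: 3.7972 − (-0.4587) = 4.2559 pp.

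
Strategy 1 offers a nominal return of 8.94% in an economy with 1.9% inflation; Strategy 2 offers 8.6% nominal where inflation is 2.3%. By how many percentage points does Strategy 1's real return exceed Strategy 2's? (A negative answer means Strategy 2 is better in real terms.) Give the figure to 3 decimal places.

0.750

Strategy 1 real return: 1.0894/1.019 − 1 = 6.9087%.
Strategy 2 real return: 1.086/1.023 − 1 = 6.1584%.
Difference: 6.9087 − 6.1584 = 0.7503 pp.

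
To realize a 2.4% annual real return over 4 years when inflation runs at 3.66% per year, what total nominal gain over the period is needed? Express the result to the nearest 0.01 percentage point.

26.95%

Required annual nominal rate: (1+2.4%)(1+3.66%) − 1 = 6.14784%.
Cumulative over 4 years: (1 + 0.0614784)^4 − 1 ≈ 0.26953.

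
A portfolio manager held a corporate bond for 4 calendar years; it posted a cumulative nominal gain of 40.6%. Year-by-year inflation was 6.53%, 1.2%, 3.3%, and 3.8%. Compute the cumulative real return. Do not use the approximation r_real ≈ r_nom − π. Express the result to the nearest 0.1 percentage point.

21.6%

Cumulative inflation factor: 1.0653 × 1.012 × 1.033 × 1.038 ≈ 1.15598.
Nominal growth factor: 1.40600. Real growth factor = 1.40600 / 1.15598 ≈ 1.21628.
Total real return ≈ 21.6285%.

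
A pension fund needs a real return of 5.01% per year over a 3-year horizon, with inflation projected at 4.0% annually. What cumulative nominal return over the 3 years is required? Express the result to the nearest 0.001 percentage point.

30.254%

Required annual nominal rate: (1+5.01%)(1+4.0%) − 1 = 9.2104%.
Cumulative over 3 years: (1 + 0.092104)^3 − 1 ≈ 0.30254.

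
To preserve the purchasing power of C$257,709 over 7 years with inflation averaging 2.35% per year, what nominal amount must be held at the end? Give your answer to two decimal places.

C$303,210.69

Cumulative price-level factor: (1+2.35%)^7 ≈ 1.1765623016.
Multiplying C$257,709 by the price-level factor gives the future nominal sum.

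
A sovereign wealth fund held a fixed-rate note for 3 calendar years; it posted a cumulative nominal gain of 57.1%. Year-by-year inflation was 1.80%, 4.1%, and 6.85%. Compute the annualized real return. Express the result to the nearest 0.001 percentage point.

11.532%

Cumulative inflation factor: 1.0180 × 1.041 × 1.0685 ≈ 1.13233.
Nominal growth factor: 1.57100. Real growth factor = 1.57100 / 1.13233 ≈ 1.38740.
Annualized: 1.38740^(1/3) − 1 ≈ 0.11532.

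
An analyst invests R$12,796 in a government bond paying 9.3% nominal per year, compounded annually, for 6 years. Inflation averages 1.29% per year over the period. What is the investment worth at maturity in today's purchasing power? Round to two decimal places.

R$20,202.07

Nominal value at maturity: R$12,796 × (1 + 9.3%)^6 ≈ R$21,817.01.
Price-level factor over 6 years: (1 + 1.29%)^6 ≈ 1.0799395013.
Dividing the nominal maturity value by the price-level factor gives the value in today's money.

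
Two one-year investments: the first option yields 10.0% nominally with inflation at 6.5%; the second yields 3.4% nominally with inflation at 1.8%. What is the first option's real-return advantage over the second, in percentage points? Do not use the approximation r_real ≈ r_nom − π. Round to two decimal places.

The first option real return: 1.100/1.065 − 1 = 3.286%.
The second real return: 1.034/1.018 − 1 = 1.572%.
Difference: 3.286 − 1.572 = 1.714 pp.

1.71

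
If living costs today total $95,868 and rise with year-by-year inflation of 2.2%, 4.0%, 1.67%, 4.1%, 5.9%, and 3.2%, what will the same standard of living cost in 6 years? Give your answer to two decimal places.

Cumulative price-level factor: 1.022 × 1.040 × 1.0167 × 1.041 × 1.059 × 1.032 ≈ 1.2294289786.
The nominal amount required is $95,868 scaled up by that factor.

$117,862.90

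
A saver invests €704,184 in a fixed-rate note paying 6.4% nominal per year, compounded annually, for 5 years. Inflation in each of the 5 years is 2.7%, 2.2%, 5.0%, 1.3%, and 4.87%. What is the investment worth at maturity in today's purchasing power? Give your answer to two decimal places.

€820,206.00

Nominal value at maturity: €704,184 × (1 + 6.4%)^5 ≈ €960,272.06.
Price-level factor over 5 years: 1.027 × 1.022 × 1.050 × 1.013 × 1.0487 ≈ 1.1707693701.
The maturity value deflated by that factor is the answer in today's purchasing power.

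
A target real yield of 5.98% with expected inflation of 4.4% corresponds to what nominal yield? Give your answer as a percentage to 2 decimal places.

10.64%

By the Fisher equation, 1 + r_nom = (1 + 5.98%)(1 + 4.4%) = 1.0598 × 1.044 = 1.1064312.
So r_nom = 10.64312%.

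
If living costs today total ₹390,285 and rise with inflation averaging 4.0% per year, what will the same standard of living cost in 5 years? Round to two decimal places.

Cumulative price-level factor: (1+4.0%)^5 = 1.2166529024.
The nominal amount required is ₹390,285 scaled up by that factor.

₹474,841.38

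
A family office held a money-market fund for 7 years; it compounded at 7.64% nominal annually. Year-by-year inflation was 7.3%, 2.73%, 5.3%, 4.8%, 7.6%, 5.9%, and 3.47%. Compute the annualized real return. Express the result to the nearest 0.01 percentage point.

2.24%

Cumulative inflation factor: 1.073 × 1.0273 × 1.053 × 1.048 × 1.076 × 1.059 × 1.0347 ≈ 1.43420.
Nominal growth factor: 1.67423. Real growth factor = 1.67423 / 1.43420 ≈ 1.16736.
Annualized: 1.16736^(1/7) − 1 ≈ 0.02235.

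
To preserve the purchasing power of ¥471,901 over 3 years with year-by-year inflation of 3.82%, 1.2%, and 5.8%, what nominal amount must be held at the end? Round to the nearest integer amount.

Cumulative price-level factor: 1.0382 × 1.012 × 1.058 = 1.1115965872.
Multiplying ¥471,901 by the price-level factor gives the future nominal sum.

¥524,564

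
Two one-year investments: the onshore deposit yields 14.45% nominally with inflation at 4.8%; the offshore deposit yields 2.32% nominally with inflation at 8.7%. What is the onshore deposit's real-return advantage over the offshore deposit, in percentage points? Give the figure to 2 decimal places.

The onshore deposit real return: 1.1445/1.048 − 1 = 9.208%.
The offshore deposit real return: 1.0232/1.087 − 1 = -5.869%.
Difference: 9.208 − (-5.869) = 15.077 pp.

15.08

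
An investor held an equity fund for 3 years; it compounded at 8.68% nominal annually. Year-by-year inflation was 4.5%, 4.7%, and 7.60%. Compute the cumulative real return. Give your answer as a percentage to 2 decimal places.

Cumulative inflation factor: 1.045 × 1.047 × 1.0760 ≈ 1.17727.
Nominal growth factor: 1.28366. Real growth factor = 1.28366 / 1.17727 ≈ 1.09037.
Total real return ≈ 9.0369%.

9.04%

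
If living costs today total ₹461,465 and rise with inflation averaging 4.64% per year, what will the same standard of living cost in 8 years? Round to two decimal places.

Cumulative price-level factor: (1+4.64%)^8 ≈ 1.4374139252.
Multiplying ₹461,465 by the price-level factor gives the future nominal sum.

₹663,316.22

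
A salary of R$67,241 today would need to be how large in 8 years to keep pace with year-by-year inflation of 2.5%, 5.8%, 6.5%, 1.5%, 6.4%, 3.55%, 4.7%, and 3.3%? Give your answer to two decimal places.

Cumulative price-level factor: 1.025 × 1.058 × 1.065 × 1.015 × 1.064 × 1.0355 × 1.047 × 1.033 ≈ 1.3968954974.
The nominal amount required is R$67,241 scaled up by that factor.

R$93,928.65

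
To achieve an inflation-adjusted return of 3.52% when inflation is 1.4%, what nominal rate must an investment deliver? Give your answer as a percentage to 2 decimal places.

4.97%

By the Fisher equation, 1 + r_nom = (1 + 3.52%)(1 + 1.4%) = 1.0352 × 1.014 = 1.0496928.
So r_nom = 4.96928%.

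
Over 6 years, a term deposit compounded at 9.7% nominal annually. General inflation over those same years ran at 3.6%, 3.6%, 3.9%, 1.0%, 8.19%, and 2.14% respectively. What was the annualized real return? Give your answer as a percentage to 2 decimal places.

5.77%

Cumulative inflation factor: 1.036 × 1.036 × 1.039 × 1.010 × 1.0819 × 1.0214 ≈ 1.24463.
Nominal growth factor: 1.74277. Real growth factor = 1.74277 / 1.24463 ≈ 1.40023.
Annualized: 1.40023^(1/6) − 1 ≈ 0.05771.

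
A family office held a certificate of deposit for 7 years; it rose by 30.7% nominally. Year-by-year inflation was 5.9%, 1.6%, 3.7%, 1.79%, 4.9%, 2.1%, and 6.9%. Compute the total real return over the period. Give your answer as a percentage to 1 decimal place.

Cumulative inflation factor: 1.059 × 1.016 × 1.037 × 1.0179 × 1.049 × 1.021 × 1.069 ≈ 1.30033.
Nominal growth factor: 1.30700. Real growth factor = 1.30700 / 1.30033 ≈ 1.00513.
Total real return ≈ 0.5132%.

0.5%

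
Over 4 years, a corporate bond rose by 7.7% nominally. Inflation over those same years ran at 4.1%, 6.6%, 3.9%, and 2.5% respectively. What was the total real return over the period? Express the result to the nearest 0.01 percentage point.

Cumulative inflation factor: 1.041 × 1.066 × 1.039 × 1.025 ≈ 1.18181.
Nominal growth factor: 1.07700. Real growth factor = 1.07700 / 1.18181 ≈ 0.91131.
Total real return ≈ -8.8685%.

-8.87%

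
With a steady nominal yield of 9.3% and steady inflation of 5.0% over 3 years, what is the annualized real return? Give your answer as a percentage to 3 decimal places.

4.095%

With constant rates the annual real return is the same each year: (1+9.3%)/(1+5.0%) − 1 = 0.04095.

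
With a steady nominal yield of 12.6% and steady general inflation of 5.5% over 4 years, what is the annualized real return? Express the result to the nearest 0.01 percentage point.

With constant rates the annual real return is the same each year: (1+12.6%)/(1+5.5%) − 1 = 0.06730.

6.73%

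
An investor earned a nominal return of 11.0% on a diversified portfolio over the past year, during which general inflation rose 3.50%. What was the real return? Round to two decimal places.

7.25%

Real return via the Fisher equation: (1 + 11.0%)/(1 + 3.50%) − 1 = 1.110/1.0350 − 1 ≈ 0.07246.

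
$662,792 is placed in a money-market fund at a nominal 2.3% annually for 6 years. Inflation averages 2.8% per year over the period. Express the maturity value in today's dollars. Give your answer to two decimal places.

Nominal value at maturity: $662,792 × (1 + 2.3%)^6 ≈ $759,680.64.
Price-level factor over 6 years: (1 + 2.8%)^6 ≈ 1.1802083636.
The maturity value deflated by that factor is the answer in today's purchasing power.

$643,683.49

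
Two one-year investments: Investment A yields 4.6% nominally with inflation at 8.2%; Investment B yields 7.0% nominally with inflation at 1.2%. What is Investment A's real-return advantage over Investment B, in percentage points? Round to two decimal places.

Investment A real return: 1.046/1.082 − 1 = -3.327%.
Investment B real return: 1.070/1.012 − 1 = 5.731%.
Difference: -3.327 − 5.731 = -9.058 pp.

-9.06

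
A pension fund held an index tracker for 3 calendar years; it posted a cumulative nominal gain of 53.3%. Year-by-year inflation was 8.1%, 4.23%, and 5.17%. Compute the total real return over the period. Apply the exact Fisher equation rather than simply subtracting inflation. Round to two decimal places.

Cumulative inflation factor: 1.081 × 1.0423 × 1.0517 ≈ 1.18498.
Nominal growth factor: 1.53300. Real growth factor = 1.53300 / 1.18498 ≈ 1.29369.
Total real return ≈ 29.3695%.

29.37%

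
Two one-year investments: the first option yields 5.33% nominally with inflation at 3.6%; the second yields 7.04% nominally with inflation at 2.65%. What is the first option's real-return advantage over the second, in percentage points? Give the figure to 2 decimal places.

The first option real return: 1.0533/1.036 − 1 = 1.670%.
The second real return: 1.0704/1.0265 − 1 = 4.277%.
Difference: 1.670 − 4.277 = -2.607 pp.

-2.61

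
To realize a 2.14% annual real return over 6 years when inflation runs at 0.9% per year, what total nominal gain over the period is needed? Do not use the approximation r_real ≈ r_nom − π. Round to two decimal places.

19.82%

Required annual nominal rate: (1+2.14%)(1+0.9%) − 1 = 3.05926%.
Cumulative over 6 years: (1 + 0.0305926)^6 − 1 ≈ 0.19818.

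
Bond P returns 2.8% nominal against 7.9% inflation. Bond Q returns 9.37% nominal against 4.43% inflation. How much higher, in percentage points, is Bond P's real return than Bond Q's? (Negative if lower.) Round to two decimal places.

Bond P real return: 1.028/1.079 − 1 = -4.727%.
Bond Q real return: 1.0937/1.0443 − 1 = 4.730%.
Difference: -4.727 − 4.730 = -9.457 pp.

-9.46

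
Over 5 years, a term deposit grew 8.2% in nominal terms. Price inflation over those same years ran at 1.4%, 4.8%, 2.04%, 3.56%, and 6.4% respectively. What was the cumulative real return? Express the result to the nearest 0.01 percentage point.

-9.44%

Cumulative inflation factor: 1.014 × 1.048 × 1.0204 × 1.0356 × 1.064 ≈ 1.19482.
Nominal growth factor: 1.08200. Real growth factor = 1.08200 / 1.19482 ≈ 0.90557.
Total real return ≈ -9.4426%.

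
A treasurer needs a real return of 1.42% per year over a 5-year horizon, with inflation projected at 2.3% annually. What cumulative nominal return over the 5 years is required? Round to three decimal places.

20.225%

Required annual nominal rate: (1+1.42%)(1+2.3%) − 1 = 3.75266%.
Cumulative over 5 years: (1 + 0.0375266)^5 − 1 ≈ 0.20225.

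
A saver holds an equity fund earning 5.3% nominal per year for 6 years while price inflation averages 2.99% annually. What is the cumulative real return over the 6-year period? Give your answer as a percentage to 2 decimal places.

The annual real rate is (1+5.3%)/(1+2.99%) − 1 = 2.2429%.
Compounded over 6 years: (1 + 0.022429)^6 − 1 ≈ 0.14235.

14.24%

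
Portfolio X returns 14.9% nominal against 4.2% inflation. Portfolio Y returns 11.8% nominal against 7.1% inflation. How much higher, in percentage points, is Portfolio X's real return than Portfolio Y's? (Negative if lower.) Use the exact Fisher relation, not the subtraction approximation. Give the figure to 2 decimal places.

5.88

Portfolio X real return: 1.149/1.042 − 1 = 10.269%.
Portfolio Y real return: 1.118/1.071 − 1 = 4.388%.
Difference: 10.269 − 4.388 = 5.881 pp.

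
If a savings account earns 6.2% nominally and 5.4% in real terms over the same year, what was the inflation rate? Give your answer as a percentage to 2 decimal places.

From (1+r_nom) = (1+r_real)(1+π), we get 1+π = (1 + 6.2%)/(1 + 5.4%) = 1.062/1.054 ≈ 1.00759.
So π ≈ 0.7590%.

0.76%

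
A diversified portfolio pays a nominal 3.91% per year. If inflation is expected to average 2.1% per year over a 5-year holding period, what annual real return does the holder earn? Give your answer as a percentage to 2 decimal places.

With constant rates the annual real return is the same each year: (1+3.91%)/(1+2.1%) − 1 = 0.01773.

1.77%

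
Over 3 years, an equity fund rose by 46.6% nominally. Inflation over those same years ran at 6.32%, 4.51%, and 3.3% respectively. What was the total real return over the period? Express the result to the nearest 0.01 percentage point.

Cumulative inflation factor: 1.0632 × 1.0451 × 1.033 ≈ 1.14782.
Nominal growth factor: 1.46600. Real growth factor = 1.46600 / 1.14782 ≈ 1.27721.
Total real return ≈ 27.7206%.

27.72%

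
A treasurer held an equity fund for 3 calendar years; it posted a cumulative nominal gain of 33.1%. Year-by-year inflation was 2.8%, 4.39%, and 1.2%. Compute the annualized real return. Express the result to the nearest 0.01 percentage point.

7.02%

Cumulative inflation factor: 1.028 × 1.0439 × 1.012 ≈ 1.08601.
Nominal growth factor: 1.33100. Real growth factor = 1.33100 / 1.08601 ≈ 1.22559.
Annualized: 1.22559^(1/3) − 1 ≈ 0.07016.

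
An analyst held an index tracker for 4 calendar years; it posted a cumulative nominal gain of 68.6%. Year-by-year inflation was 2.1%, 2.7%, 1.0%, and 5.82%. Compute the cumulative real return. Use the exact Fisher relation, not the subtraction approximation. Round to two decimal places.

Cumulative inflation factor: 1.021 × 1.027 × 1.010 × 1.0582 ≈ 1.12069.
Nominal growth factor: 1.68600. Real growth factor = 1.68600 / 1.12069 ≈ 1.50443.
Total real return ≈ 50.4431%.

50.44%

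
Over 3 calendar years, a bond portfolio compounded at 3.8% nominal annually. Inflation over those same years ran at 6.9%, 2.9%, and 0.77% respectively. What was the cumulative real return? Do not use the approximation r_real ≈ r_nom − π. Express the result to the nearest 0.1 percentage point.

0.9%

Cumulative inflation factor: 1.069 × 1.029 × 1.0077 ≈ 1.10847.
Nominal growth factor: 1.11839. Real growth factor = 1.11839 / 1.10847 ≈ 1.00895.
Total real return ≈ 0.8946%.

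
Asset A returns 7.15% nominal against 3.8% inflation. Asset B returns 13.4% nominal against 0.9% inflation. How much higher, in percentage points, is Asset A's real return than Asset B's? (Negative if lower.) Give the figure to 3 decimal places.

Asset A real return: 1.0715/1.038 − 1 = 3.2274%.
Asset B real return: 1.134/1.009 − 1 = 12.3885%.
Difference: 3.2274 − 12.3885 = -9.1611 pp.

-9.161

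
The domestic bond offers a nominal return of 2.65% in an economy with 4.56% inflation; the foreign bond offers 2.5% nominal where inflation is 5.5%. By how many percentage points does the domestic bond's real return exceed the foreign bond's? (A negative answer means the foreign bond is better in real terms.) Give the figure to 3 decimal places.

1.017

The domestic bond real return: 1.0265/1.0456 − 1 = -1.8267%.
The foreign bond real return: 1.025/1.055 − 1 = -2.8436%.
Difference: -1.8267 − (-2.8436) = 1.0169 pp.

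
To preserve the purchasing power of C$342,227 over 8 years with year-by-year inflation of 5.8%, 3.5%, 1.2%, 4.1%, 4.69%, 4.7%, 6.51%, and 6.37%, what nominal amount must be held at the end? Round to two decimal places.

C$490,267.33

Cumulative price-level factor: 1.058 × 1.035 × 1.012 × 1.041 × 1.0469 × 1.047 × 1.0651 × 1.0637 ≈ 1.4325793441.
Multiplying C$342,227 by the price-level factor gives the future nominal sum.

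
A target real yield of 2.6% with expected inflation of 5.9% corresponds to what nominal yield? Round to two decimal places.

By the Fisher equation, 1 + r_nom = (1 + 2.6%)(1 + 5.9%) = 1.026 × 1.059 = 1.086534.
So r_nom = 8.6534%.

8.65%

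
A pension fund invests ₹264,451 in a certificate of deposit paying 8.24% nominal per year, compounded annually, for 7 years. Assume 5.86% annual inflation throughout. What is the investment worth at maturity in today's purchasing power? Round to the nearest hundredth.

₹308,984.34

Nominal value at maturity: ₹264,451 × (1 + 8.24%)^7 ≈ ₹460,319.85.
Price-level factor over 7 years: (1 + 5.86%)^7 ≈ 1.4897837320.
Dividing the nominal maturity value by the price-level factor gives the value in today's money.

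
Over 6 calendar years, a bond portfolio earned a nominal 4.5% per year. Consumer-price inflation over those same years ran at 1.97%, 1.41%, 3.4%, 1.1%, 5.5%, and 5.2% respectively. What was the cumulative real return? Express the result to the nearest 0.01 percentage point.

8.54%

Cumulative inflation factor: 1.0197 × 1.0141 × 1.034 × 1.011 × 1.055 × 1.052 ≈ 1.19976.
Nominal growth factor: 1.30226. Real growth factor = 1.30226 / 1.19976 ≈ 1.08544.
Total real return ≈ 8.5437%.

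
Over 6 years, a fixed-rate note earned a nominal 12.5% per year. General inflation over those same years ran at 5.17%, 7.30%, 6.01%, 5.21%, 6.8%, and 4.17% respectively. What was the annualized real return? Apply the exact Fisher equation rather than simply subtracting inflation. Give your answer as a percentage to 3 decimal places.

6.361%

Cumulative inflation factor: 1.0517 × 1.0730 × 1.0601 × 1.0521 × 1.068 × 1.0417 ≈ 1.40026.
Nominal growth factor: 2.02729. Real growth factor = 2.02729 / 1.40026 ≈ 1.44779.
Annualized: 1.44779^(1/6) − 1 ≈ 0.06361.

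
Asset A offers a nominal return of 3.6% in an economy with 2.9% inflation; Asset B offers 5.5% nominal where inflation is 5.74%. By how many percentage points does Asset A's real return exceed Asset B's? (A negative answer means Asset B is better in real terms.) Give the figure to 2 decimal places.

0.91

Asset A real return: 1.036/1.029 − 1 = 0.680%.
Asset B real return: 1.055/1.0574 − 1 = -0.227%.
Difference: 0.680 − (-0.227) = 0.907 pp.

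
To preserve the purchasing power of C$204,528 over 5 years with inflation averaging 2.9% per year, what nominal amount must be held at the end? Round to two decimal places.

Cumulative price-level factor: (1+2.9%)^5 ≈ 1.1536574469.
The nominal amount required is C$204,528 scaled up by that factor.

C$235,955.25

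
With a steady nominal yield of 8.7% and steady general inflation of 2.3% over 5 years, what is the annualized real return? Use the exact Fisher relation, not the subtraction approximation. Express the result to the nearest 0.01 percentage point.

6.26%

With constant rates the annual real return is the same each year: (1+8.7%)/(1+2.3%) − 1 = 0.06256.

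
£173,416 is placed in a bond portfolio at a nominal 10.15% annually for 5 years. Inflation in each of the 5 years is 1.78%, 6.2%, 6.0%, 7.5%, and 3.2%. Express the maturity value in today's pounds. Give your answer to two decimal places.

£221,223.21

Nominal value at maturity: £173,416 × (1 + 10.15%)^5 ≈ £281,197.64.
Price-level factor over 5 years: 1.0178 × 1.062 × 1.060 × 1.075 × 1.032 ≈ 1.2711037211.
The maturity value deflated by that factor is the answer in today's purchasing power.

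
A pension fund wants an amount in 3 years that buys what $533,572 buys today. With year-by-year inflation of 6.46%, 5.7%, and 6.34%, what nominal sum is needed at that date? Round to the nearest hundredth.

$638,485.64

Cumulative price-level factor: 1.0646 × 1.057 × 1.0634 ≈ 1.1966250915.
Multiplying $533,572 by the price-level factor gives the future nominal sum.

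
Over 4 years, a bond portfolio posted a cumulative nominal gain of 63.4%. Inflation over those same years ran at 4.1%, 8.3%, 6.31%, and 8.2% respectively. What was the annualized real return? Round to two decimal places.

5.95%

Cumulative inflation factor: 1.041 × 1.083 × 1.0631 × 1.082 ≈ 1.29682.
Nominal growth factor: 1.63400. Real growth factor = 1.63400 / 1.29682 ≈ 1.26000.
Annualized: 1.26000^(1/4) − 1 ≈ 0.05948.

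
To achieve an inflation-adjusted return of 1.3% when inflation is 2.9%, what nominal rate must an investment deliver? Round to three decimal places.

4.238%

By the Fisher equation, 1 + r_nom = (1 + 1.3%)(1 + 2.9%) = 1.013 × 1.029 = 1.042377.
So r_nom = 4.2377%.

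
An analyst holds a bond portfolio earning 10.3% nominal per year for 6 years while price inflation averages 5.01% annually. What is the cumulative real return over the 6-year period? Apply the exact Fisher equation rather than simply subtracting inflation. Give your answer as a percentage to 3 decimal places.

The annual real rate is (1+10.3%)/(1+5.01%) − 1 = 5.0376%.
Compounded over 6 years: (1 + 0.050376)^6 − 1 ≈ 0.34298.

34.298%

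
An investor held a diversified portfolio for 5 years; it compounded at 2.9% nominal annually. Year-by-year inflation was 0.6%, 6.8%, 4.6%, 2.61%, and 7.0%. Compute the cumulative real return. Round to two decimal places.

Cumulative inflation factor: 1.006 × 1.068 × 1.046 × 1.0261 × 1.070 ≈ 1.23388.
Nominal growth factor: 1.15366. Real growth factor = 1.15366 / 1.23388 ≈ 0.93498.
Total real return ≈ -6.5020%.

-6.50%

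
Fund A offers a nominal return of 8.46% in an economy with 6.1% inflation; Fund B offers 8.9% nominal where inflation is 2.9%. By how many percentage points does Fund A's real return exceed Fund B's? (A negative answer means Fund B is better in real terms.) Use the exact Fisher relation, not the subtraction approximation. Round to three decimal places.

Fund A real return: 1.0846/1.061 − 1 = 2.2243%.
Fund B real return: 1.089/1.029 − 1 = 5.8309%.
Difference: 2.2243 − 5.8309 = -3.6066 pp.

-3.607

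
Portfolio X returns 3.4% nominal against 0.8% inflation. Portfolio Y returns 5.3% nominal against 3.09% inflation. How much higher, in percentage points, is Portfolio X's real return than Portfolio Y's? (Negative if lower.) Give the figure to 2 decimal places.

0.44

Portfolio X real return: 1.034/1.008 − 1 = 2.579%.
Portfolio Y real return: 1.053/1.0309 − 1 = 2.144%.
Difference: 2.579 − 2.144 = 0.435 pp.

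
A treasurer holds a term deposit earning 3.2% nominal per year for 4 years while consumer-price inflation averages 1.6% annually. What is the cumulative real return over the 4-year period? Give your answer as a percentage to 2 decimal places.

6.45%

The annual real rate is (1+3.2%)/(1+1.6%) − 1 = 1.5748%.
Compounded over 4 years: (1 + 0.015748)^4 − 1 ≈ 0.06450.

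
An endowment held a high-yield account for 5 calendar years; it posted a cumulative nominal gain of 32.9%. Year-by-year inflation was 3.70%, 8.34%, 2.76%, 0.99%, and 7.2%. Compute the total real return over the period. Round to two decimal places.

6.33%

Cumulative inflation factor: 1.0370 × 1.0834 × 1.0276 × 1.0099 × 1.072 ≈ 1.24987.
Nominal growth factor: 1.32900. Real growth factor = 1.32900 / 1.24987 ≈ 1.06331.
Total real return ≈ 6.3311%.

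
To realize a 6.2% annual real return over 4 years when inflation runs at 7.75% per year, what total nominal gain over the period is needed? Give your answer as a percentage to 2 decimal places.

71.46%

Required annual nominal rate: (1+6.2%)(1+7.75%) − 1 = 14.4305%.
Cumulative over 4 years: (1 + 0.144305)^4 − 1 ≈ 0.71462.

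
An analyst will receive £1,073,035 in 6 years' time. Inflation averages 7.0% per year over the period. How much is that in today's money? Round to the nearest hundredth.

Price-level factor over 6 years: (1 + 7.0%)^6 ≈ 1.5007303518.
Purchasing power today: £1,073,035 divided by that factor.

£715,008.53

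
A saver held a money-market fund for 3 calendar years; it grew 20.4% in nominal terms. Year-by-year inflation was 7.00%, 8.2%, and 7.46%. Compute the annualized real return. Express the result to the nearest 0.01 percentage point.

-1.09%

Cumulative inflation factor: 1.0700 × 1.082 × 1.0746 ≈ 1.24411.
Nominal growth factor: 1.20400. Real growth factor = 1.20400 / 1.24411 ≈ 0.96776.
Annualized: 0.96776^(1/3) − 1 ≈ -0.01086.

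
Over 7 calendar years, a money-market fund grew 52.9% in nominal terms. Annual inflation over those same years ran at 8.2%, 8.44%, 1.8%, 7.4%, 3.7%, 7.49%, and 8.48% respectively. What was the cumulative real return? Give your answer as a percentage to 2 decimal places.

Cumulative inflation factor: 1.082 × 1.0844 × 1.018 × 1.074 × 1.037 × 1.0749 × 1.0848 ≈ 1.55119.
Nominal growth factor: 1.52900. Real growth factor = 1.52900 / 1.55119 ≈ 0.98569.
Total real return ≈ -1.4306%.

-1.43%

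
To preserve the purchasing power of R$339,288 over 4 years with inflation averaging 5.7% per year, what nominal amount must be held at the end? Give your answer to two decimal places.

R$423,514.66

Cumulative price-level factor: (1+5.7%)^4 ≈ 1.2482453280.
The nominal amount required is R$339,288 scaled up by that factor.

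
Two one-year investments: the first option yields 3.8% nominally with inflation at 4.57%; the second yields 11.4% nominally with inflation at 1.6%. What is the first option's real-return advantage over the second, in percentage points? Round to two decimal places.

The first option real return: 1.038/1.0457 − 1 = -0.736%.
The second real return: 1.114/1.016 − 1 = 9.646%.
Difference: -0.736 − 9.646 = -10.382 pp.

-10.38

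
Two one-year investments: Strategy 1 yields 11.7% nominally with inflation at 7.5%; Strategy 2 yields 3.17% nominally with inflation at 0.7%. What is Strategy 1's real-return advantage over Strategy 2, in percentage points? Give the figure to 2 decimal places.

1.45

Strategy 1 real return: 1.117/1.075 − 1 = 3.907%.
Strategy 2 real return: 1.0317/1.007 − 1 = 2.453%.
Difference: 3.907 − 2.453 = 1.454 pp.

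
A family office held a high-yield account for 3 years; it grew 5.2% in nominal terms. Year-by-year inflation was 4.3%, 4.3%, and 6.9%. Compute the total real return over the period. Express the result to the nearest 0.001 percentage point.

Cumulative inflation factor: 1.043 × 1.043 × 1.069 ≈ 1.16291.
Nominal growth factor: 1.05200. Real growth factor = 1.05200 / 1.16291 ≈ 0.90463.
Total real return ≈ -9.5373%.

-9.537%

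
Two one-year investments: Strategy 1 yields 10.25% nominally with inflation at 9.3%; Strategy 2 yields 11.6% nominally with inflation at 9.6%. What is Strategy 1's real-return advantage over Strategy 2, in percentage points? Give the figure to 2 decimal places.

Strategy 1 real return: 1.1025/1.093 − 1 = 0.869%.
Strategy 2 real return: 1.116/1.096 − 1 = 1.825%.
Difference: 0.869 − 1.825 = -0.956 pp.

-0.96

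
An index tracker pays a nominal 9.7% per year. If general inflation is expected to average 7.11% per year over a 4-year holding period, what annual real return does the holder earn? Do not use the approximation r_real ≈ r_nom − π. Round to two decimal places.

With constant rates the annual real return is the same each year: (1+9.7%)/(1+7.11%) − 1 = 0.02418.

2.42%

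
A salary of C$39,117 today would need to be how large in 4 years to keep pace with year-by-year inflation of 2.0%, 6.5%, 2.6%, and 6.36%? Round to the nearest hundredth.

Cumulative price-level factor: 1.020 × 1.065 × 1.026 × 1.0636 ≈ 1.1854287857.
Multiplying C$39,117 by the price-level factor gives the future nominal sum.

C$46,370.42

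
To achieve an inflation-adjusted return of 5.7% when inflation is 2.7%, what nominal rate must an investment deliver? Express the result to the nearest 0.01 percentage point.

8.55%

By the Fisher equation, 1 + r_nom = (1 + 5.7%)(1 + 2.7%) = 1.057 × 1.027 = 1.085539.
So r_nom = 8.5539%.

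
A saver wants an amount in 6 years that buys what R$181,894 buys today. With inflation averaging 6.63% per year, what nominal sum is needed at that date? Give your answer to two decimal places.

Cumulative price-level factor: (1+6.63%)^6 ≈ 1.4698616376.
Multiplying R$181,894 by the price-level factor gives the future nominal sum.

R$267,359.01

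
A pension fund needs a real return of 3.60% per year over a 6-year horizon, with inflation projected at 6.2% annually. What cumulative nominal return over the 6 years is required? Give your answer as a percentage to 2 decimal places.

Required annual nominal rate: (1+3.60%)(1+6.2%) − 1 = 10.0232%.
Cumulative over 6 years: (1 + 0.100232)^6 − 1 ≈ 0.77380.

77.38%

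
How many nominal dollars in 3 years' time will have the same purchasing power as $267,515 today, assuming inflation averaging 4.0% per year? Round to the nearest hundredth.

$300,917.99

Cumulative price-level factor: (1+4.0%)^3 = 1.124864.
The nominal amount required is $267,515 scaled up by that factor.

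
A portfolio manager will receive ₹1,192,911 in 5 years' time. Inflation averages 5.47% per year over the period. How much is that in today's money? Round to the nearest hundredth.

₹914,036.03

Price-level factor over 5 years: (1 + 5.47%)^5 ≈ 1.3051028260.
Purchasing power today: ₹1,192,911 divided by that factor.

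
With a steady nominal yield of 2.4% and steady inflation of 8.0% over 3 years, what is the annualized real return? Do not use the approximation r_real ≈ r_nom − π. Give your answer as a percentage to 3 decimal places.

With constant rates the annual real return is the same each year: (1+2.4%)/(1+8.0%) − 1 = -0.05185.

-5.185%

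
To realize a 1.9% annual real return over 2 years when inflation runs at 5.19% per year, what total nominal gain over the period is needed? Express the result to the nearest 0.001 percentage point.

14.894%

Required annual nominal rate: (1+1.9%)(1+5.19%) − 1 = 7.18861%.
Cumulative over 2 years: (1 + 0.0718861)^2 − 1 ≈ 0.14894.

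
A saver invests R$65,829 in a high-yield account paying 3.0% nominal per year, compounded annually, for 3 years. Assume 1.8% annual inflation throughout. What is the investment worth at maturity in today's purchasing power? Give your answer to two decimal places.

R$68,184.49

Nominal value at maturity: R$65,829 × (1 + 3.0%)^3 ≈ R$71,933.13.
Price-level factor over 3 years: (1 + 1.8%)^3 = 1.054977832.
Dividing the nominal maturity value by the price-level factor gives the value in today's money.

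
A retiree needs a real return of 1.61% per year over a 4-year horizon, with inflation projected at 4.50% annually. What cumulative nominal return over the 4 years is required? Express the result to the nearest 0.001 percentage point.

Required annual nominal rate: (1+1.61%)(1+4.50%) − 1 = 6.18245%.
Cumulative over 4 years: (1 + 0.0618245)^4 − 1 ≈ 0.27119.

27.119%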